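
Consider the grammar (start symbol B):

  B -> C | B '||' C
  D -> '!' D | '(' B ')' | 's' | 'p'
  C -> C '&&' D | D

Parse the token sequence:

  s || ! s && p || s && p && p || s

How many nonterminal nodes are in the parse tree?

[B [B [B [B [C [D s]]] || [C [C [D ! [D s]]] && [D p]]] || [C [C [C [D s]] && [D p]] && [D p]]] || [C [D s]]]

19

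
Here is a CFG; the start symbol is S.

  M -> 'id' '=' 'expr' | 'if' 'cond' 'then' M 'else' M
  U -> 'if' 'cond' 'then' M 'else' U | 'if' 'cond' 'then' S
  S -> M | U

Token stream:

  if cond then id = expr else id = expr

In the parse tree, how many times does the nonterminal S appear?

[S [M if cond then [M id = expr] else [M id = expr]]]

1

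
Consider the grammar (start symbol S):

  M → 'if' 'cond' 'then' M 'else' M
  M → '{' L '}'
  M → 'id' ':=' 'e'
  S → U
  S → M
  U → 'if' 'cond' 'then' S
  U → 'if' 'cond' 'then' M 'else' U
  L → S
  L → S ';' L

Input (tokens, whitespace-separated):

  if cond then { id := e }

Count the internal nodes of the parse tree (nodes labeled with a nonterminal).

[S [U if cond then [S [M { [L [S [M id := e]]] }]]]]

7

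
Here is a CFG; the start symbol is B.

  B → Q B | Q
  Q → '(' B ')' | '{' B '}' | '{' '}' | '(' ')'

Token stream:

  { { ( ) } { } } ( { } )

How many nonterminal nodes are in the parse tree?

12

[B [Q { [B [Q { [B [Q ( )]] }] [B [Q { }]]] }] [B [Q ( [B [Q { }]] )]]]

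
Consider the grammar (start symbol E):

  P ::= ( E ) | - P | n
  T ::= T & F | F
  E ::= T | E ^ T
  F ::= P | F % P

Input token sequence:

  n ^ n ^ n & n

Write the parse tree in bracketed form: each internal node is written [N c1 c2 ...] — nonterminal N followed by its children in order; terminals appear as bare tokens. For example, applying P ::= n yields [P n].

E
E ^ T
E ^ T ^ T
T ^ T ^ T
F ^ T ^ T
P ^ T ^ T
n ^ T ^ T
n ^ F ^ T
n ^ P ^ T
n ^ n ^ T
n ^ n ^ T & F
n ^ n ^ F & F
n ^ n ^ P & F
n ^ n ^ n & F
n ^ n ^ n & P
n ^ n ^ n & n

[E [E [E [T [F [P n]]]] ^ [T [F [P n]]]] ^ [T [T [F [P n]]] & [F [P n]]]]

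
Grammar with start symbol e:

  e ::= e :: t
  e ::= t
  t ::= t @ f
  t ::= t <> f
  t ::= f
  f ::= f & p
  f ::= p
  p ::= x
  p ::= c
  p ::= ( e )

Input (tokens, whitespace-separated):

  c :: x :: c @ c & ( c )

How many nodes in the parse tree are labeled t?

5

[e [e [e [t [f [p c]]]] :: [t [f [p x]]]] :: [t [t [f [p c]]] @ [f [f [p c]] & [p ( [e [t [f [p c]]]] )]]]]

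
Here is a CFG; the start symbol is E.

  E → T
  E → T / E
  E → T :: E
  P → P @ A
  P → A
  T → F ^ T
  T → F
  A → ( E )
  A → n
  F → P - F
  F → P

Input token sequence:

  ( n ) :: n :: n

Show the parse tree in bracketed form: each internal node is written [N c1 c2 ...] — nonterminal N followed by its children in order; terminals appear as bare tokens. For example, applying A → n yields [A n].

E
T :: E
F :: E
P :: E
A :: E
( E ) :: E
( T ) :: E
( F ) :: E
( P ) :: E
( A ) :: E
( n ) :: E
( n ) :: T :: E
( n ) :: F :: E
( n ) :: P :: E
( n ) :: A :: E
( n ) :: n :: E
( n ) :: n :: T
( n ) :: n :: F
( n ) :: n :: P
( n ) :: n :: A
( n ) :: n :: n

[E [T [F [P [A ( [E [T [F [P [A n]]]]] )]]]] :: [E [T [F [P [A n]]]] :: [E [T [F [P [A n]]]]]]]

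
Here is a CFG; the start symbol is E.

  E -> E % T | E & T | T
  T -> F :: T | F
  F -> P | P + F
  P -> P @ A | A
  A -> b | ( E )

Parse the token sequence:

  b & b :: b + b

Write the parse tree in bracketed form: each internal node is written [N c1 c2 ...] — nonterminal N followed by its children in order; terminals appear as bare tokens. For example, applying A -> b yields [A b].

E
E & T
T & T
F & T
P & T
A & T
b & T
b & F :: T
b & P :: T
b & A :: T
b & b :: T
b & b :: F
b & b :: P + F
b & b :: A + F
b & b :: b + F
b & b :: b + P
b & b :: b + A
b & b :: b + b

[E [E [T [F [P [A b]]]]] & [T [F [P [A b]]] :: [T [F [P [A b]] + [F [P [A b]]]]]]]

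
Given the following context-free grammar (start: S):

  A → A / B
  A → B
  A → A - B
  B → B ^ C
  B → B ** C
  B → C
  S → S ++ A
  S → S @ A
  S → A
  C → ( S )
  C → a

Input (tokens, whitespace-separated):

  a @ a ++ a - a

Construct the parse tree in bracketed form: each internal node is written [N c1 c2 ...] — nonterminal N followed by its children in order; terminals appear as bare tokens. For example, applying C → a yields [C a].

S
S ++ A
S @ A ++ A
A @ A ++ A
B @ A ++ A
C @ A ++ A
a @ A ++ A
a @ B ++ A
a @ C ++ A
a @ a ++ A
a @ a ++ A - B
a @ a ++ B - B
a @ a ++ C - B
a @ a ++ a - B
a @ a ++ a - C
a @ a ++ a - a

[S [S [S [A [B [C a]]]] @ [A [B [C a]]]] ++ [A [A [B [C a]]] - [B [C a]]]]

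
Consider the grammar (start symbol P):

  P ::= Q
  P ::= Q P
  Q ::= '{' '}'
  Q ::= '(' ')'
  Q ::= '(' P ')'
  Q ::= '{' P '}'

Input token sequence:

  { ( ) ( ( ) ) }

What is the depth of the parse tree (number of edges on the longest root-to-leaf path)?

[P [Q { [P [Q ( )] [P [Q ( [P [Q ( )]] )]]] }]]

7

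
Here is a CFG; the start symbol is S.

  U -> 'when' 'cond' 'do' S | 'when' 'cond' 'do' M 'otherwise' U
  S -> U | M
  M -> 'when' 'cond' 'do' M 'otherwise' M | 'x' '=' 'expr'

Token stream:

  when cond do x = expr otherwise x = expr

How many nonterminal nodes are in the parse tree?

4

[S [M when cond do [M x = expr] otherwise [M x = expr]]]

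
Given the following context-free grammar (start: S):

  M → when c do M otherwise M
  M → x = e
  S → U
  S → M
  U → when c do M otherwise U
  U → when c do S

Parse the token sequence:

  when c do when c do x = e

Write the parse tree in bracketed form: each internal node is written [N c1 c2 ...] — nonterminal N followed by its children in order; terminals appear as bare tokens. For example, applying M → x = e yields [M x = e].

[S [U when c do [S [U when c do [S [M x = e]]]]]]

S
U
when c do S
when c do U
when c do when c do S
when c do when c do M
when c do when c do x = e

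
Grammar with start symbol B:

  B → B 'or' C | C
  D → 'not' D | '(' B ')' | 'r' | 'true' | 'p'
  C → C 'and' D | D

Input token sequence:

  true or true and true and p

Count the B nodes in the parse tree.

2

[B [B [C [D true]]] or [C [C [C [D true]] and [D true]] and [D p]]]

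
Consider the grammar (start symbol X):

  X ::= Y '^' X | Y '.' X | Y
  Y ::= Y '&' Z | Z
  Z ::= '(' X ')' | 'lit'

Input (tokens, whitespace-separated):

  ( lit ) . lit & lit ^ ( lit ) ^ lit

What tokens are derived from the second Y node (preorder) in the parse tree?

lit

[X [Y [Z ( [X [Y [Z lit]]] )]] . [X [Y [Y [Z lit]] & [Z lit]] ^ [X [Y [Z ( [X [Y [Z lit]]] )]] ^ [X [Y [Z lit]]]]]]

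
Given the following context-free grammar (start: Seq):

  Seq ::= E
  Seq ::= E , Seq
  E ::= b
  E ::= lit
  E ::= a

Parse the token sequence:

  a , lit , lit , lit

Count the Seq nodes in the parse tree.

[Seq [E a] , [Seq [E lit] , [Seq [E lit] , [Seq [E lit]]]]]

4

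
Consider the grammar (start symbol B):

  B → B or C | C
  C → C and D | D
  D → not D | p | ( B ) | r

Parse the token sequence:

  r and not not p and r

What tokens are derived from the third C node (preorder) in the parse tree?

[B [C [C [C [D r]] and [D not [D not [D p]]]] and [D r]]]

r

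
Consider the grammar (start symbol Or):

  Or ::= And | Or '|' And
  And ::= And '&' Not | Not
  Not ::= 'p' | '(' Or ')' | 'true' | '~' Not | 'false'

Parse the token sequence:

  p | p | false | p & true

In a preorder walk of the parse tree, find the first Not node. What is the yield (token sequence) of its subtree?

p

[Or [Or [Or [Or [And [Not p]]] | [And [Not p]]] | [And [Not false]]] | [And [And [Not p]] & [Not true]]]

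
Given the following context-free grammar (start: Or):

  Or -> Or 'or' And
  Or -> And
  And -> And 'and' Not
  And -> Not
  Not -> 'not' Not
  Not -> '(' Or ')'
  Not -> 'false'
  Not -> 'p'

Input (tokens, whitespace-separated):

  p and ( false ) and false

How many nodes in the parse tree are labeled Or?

2

[Or [And [And [And [Not p]] and [Not ( [Or [And [Not false]]] )]] and [Not false]]]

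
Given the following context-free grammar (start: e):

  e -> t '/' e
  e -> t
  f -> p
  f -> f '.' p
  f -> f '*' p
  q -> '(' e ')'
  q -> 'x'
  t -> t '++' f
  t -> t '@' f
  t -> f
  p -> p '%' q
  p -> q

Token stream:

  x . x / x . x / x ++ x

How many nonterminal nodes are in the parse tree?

25

[e [t [f [f [p [q x]]] . [p [q x]]]] / [e [t [f [f [p [q x]]] . [p [q x]]]] / [e [t [t [f [p [q x]]]] ++ [f [p [q x]]]]]]]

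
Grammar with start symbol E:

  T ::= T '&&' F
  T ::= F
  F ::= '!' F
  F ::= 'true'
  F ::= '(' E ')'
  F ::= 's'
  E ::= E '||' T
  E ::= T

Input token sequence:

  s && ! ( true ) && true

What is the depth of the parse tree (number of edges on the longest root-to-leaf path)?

8

[E [T [T [T [F s]] && [F ! [F ( [E [T [F true]]] )]]] && [F true]]]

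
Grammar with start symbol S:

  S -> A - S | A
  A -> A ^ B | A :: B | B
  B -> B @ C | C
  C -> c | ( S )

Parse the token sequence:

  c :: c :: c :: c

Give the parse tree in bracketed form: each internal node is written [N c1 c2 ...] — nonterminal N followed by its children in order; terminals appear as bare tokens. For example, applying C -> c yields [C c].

[S [A [A [A [A [B [C c]]] :: [B [C c]]] :: [B [C c]]] :: [B [C c]]]]

S
A
A :: B
A :: B :: B
A :: B :: B :: B
B :: B :: B :: B
C :: B :: B :: B
c :: B :: B :: B
c :: C :: B :: B
c :: c :: B :: B
c :: c :: C :: B
c :: c :: c :: B
c :: c :: c :: C
c :: c :: c :: c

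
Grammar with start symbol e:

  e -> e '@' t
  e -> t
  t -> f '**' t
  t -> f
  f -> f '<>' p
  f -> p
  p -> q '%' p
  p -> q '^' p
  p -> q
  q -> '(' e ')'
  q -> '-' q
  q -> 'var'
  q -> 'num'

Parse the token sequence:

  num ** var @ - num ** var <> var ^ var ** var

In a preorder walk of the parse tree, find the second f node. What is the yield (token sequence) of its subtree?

var

[e [e [t [f [p [q num]]] ** [t [f [p [q var]]]]]] @ [t [f [p [q - [q num]]]] ** [t [f [f [p [q var]]] <> [p [q var] ^ [p [q var]]]] ** [t [f [p [q var]]]]]]]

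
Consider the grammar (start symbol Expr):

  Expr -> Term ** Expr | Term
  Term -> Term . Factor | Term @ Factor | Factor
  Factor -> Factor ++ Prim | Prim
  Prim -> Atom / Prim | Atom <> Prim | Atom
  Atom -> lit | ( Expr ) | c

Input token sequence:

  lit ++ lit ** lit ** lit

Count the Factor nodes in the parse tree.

4

[Expr [Term [Factor [Factor [Prim [Atom lit]]] ++ [Prim [Atom lit]]]] ** [Expr [Term [Factor [Prim [Atom lit]]]] ** [Expr [Term [Factor [Prim [Atom lit]]]]]]]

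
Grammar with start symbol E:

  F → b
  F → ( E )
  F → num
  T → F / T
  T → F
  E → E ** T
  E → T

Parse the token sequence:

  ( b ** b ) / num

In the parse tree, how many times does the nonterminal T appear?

4

[E [T [F ( [E [E [T [F b]]] ** [T [F b]]] )] / [T [F num]]]]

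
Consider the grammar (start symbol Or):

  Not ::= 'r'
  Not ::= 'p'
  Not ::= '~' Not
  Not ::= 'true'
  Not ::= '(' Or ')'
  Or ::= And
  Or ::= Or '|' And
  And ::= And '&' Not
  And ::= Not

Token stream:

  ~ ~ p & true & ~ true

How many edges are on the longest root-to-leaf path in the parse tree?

7

[Or [And [And [And [Not ~ [Not ~ [Not p]]]] & [Not true]] & [Not ~ [Not true]]]]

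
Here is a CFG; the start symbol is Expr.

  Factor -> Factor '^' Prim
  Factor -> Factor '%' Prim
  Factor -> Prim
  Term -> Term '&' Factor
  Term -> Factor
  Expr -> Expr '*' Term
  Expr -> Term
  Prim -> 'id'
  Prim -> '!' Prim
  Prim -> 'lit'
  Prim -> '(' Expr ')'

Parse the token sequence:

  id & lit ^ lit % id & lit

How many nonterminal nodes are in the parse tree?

14

[Expr [Term [Term [Term [Factor [Prim id]]] & [Factor [Factor [Factor [Prim lit]] ^ [Prim lit]] % [Prim id]]] & [Factor [Prim lit]]]]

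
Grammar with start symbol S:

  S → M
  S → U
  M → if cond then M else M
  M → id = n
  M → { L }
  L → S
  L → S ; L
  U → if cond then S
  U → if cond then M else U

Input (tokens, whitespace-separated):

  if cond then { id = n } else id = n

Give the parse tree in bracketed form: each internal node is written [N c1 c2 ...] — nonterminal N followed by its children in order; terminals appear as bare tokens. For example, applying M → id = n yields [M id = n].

[S [M if cond then [M { [L [S [M id = n]]] }] else [M id = n]]]

S
M
if cond then M else M
if cond then { L } else M
if cond then { S } else M
if cond then { M } else M
if cond then { id = n } else M
if cond then { id = n } else id = n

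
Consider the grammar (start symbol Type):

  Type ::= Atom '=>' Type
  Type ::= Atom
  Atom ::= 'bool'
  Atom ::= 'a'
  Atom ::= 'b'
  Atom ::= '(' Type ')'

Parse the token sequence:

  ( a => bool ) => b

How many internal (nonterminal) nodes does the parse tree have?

8

[Type [Atom ( [Type [Atom a] => [Type [Atom bool]]] )] => [Type [Atom b]]]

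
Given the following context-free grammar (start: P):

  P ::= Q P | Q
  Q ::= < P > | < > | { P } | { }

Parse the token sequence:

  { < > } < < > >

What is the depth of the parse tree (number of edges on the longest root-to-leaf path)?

[P [Q { [P [Q < >]] }] [P [Q < [P [Q < >]] >]]]

5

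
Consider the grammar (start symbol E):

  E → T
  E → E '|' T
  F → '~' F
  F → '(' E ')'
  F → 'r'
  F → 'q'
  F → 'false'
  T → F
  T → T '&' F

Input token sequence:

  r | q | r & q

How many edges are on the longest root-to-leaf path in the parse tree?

[E [E [E [T [F r]]] | [T [F q]]] | [T [T [F r]] & [F q]]]

5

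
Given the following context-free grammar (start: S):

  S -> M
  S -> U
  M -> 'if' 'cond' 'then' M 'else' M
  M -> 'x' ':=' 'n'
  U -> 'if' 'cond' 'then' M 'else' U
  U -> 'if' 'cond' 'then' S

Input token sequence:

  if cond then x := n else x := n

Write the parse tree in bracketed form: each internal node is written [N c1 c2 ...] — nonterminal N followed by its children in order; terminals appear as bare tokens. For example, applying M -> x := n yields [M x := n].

[S [M if cond then [M x := n] else [M x := n]]]

S
M
if cond then M else M
if cond then x := n else M
if cond then x := n else x := n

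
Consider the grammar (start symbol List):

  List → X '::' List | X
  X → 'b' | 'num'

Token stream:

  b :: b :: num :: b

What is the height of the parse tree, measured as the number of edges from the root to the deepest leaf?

[List [X b] :: [List [X b] :: [List [X num] :: [List [X b]]]]]

5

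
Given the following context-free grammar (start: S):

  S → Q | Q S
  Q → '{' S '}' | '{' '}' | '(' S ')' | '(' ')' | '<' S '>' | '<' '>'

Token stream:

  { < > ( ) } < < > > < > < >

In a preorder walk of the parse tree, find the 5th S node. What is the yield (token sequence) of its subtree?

[S [Q { [S [Q < >] [S [Q ( )]]] }] [S [Q < [S [Q < >]] >] [S [Q < >] [S [Q < >]]]]]

< >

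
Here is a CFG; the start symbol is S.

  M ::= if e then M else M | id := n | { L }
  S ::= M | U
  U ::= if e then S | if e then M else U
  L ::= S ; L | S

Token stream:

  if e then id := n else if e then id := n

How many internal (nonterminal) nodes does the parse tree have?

6

[S [U if e then [M id := n] else [U if e then [S [M id := n]]]]]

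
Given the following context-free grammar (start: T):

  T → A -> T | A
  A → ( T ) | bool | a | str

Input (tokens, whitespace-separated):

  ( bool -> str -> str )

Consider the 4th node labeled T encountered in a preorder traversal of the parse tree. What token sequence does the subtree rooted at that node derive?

[T [A ( [T [A bool] -> [T [A str] -> [T [A str]]]] )]]

str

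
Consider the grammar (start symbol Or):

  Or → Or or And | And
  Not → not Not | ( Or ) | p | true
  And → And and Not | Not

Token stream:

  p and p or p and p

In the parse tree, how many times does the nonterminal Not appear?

[Or [Or [And [And [Not p]] and [Not p]]] or [And [And [Not p]] and [Not p]]]

4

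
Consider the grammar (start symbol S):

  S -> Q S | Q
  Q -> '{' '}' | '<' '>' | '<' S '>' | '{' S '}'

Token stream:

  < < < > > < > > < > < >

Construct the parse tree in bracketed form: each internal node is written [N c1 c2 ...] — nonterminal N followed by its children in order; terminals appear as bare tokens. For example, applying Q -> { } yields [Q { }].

S
Q S
< S > S
< Q S > S
< < S > S > S
< < Q > S > S
< < < > > S > S
< < < > > Q > S
< < < > > < > > S
< < < > > < > > Q S
< < < > > < > > < > S
< < < > > < > > < > Q
< < < > > < > > < > < >

[S [Q < [S [Q < [S [Q < >]] >] [S [Q < >]]] >] [S [Q < >] [S [Q < >]]]]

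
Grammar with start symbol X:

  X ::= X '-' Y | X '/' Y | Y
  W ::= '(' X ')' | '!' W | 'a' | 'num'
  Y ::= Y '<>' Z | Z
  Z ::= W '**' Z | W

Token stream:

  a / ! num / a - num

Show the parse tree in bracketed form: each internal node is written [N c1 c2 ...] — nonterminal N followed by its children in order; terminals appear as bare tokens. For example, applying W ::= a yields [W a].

X
X - Y
X / Y - Y
X / Y / Y - Y
Y / Y / Y - Y
Z / Y / Y - Y
W / Y / Y - Y
a / Y / Y - Y
a / Z / Y - Y
a / W / Y - Y
a / ! W / Y - Y
a / ! num / Y - Y
a / ! num / Z - Y
a / ! num / W - Y
a / ! num / a - Y
a / ! num / a - Z
a / ! num / a - W
a / ! num / a - num

[X [X [X [X [Y [Z [W a]]]] / [Y [Z [W ! [W num]]]]] / [Y [Z [W a]]]] - [Y [Z [W num]]]]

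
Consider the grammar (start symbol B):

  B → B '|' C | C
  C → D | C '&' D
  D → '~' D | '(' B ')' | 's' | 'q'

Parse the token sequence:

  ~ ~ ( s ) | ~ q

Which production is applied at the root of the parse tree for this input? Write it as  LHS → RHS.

[B [B [C [D ~ [D ~ [D ( [B [C [D s]]] )]]]]] | [C [D ~ [D q]]]]

B → B '|' C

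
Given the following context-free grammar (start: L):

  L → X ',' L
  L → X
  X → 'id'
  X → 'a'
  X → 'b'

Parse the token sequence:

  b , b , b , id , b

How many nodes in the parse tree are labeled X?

[L [X b] , [L [X b] , [L [X b] , [L [X id] , [L [X b]]]]]]

5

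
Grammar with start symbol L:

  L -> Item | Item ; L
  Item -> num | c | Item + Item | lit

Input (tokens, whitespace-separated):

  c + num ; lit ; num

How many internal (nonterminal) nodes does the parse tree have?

[L [Item [Item c] + [Item num]] ; [L [Item lit] ; [L [Item num]]]]

8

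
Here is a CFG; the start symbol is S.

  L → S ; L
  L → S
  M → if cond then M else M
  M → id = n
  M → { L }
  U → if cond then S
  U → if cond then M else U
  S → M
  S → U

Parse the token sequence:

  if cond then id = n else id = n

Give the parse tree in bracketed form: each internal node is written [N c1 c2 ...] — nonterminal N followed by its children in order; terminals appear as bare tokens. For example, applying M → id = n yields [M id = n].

[S [M if cond then [M id = n] else [M id = n]]]

S
M
if cond then M else M
if cond then id = n else M
if cond then id = n else id = n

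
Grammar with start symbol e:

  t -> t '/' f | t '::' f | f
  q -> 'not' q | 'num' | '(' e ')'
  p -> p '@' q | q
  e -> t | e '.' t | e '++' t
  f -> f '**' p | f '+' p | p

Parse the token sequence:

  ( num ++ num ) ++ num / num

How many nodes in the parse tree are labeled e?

[e [e [t [f [p [q ( [e [e [t [f [p [q num]]]]] ++ [t [f [p [q num]]]]] )]]]]] ++ [t [t [f [p [q num]]]] / [f [p [q num]]]]]

4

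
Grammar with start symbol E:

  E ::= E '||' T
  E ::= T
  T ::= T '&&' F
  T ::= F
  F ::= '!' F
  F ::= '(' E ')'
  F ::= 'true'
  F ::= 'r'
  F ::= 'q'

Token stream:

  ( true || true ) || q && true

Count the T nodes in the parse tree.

5

[E [E [T [F ( [E [E [T [F true]]] || [T [F true]]] )]]] || [T [T [F q]] && [F true]]]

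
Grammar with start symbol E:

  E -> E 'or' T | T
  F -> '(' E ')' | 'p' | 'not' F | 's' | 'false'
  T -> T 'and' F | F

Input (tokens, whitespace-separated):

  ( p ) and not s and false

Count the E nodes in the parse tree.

[E [T [T [T [F ( [E [T [F p]]] )]] and [F not [F s]]] and [F false]]]

2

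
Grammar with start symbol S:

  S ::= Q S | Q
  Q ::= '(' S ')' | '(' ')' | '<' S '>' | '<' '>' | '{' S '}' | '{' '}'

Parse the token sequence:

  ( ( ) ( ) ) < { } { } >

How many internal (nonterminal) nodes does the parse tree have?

[S [Q ( [S [Q ( )] [S [Q ( )]]] )] [S [Q < [S [Q { }] [S [Q { }]]] >]]]

12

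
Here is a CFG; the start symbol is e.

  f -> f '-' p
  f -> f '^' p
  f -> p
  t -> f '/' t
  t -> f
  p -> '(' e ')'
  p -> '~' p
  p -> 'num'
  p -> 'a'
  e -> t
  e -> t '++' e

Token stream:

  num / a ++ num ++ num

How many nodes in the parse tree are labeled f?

4

[e [t [f [p num]] / [t [f [p a]]]] ++ [e [t [f [p num]]] ++ [e [t [f [p num]]]]]]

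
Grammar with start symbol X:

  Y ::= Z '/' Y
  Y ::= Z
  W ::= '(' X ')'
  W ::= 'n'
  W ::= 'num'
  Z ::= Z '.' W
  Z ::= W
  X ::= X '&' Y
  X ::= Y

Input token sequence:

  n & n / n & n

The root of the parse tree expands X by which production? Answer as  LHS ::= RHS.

X ::= X '&' Y

[X [X [X [Y [Z [W n]]]] & [Y [Z [W n]] / [Y [Z [W n]]]]] & [Y [Z [W n]]]]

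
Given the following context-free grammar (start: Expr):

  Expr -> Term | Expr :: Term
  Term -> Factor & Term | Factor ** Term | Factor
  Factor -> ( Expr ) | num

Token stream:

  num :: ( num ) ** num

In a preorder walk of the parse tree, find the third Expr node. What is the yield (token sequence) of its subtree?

[Expr [Expr [Term [Factor num]]] :: [Term [Factor ( [Expr [Term [Factor num]]] )] ** [Term [Factor num]]]]

num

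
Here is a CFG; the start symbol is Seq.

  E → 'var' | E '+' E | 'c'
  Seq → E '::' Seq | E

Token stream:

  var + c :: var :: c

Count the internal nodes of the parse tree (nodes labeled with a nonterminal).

[Seq [E [E var] + [E c]] :: [Seq [E var] :: [Seq [E c]]]]

8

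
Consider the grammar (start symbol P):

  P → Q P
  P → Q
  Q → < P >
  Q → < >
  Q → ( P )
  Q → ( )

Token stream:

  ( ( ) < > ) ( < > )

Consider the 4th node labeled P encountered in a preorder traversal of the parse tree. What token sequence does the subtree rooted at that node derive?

[P [Q ( [P [Q ( )] [P [Q < >]]] )] [P [Q ( [P [Q < >]] )]]]

( < > )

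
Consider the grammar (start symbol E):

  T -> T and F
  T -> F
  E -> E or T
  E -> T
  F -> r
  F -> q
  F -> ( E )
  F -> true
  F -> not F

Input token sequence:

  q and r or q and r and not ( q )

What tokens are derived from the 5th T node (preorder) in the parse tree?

q

[E [E [T [T [F q]] and [F r]]] or [T [T [T [F q]] and [F r]] and [F not [F ( [E [T [F q]]] )]]]]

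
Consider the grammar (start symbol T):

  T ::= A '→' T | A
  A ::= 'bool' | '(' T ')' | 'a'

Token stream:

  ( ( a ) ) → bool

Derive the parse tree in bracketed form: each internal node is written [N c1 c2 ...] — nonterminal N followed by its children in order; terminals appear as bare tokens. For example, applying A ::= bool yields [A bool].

[T [A ( [T [A ( [T [A a]] )]] )] → [T [A bool]]]

T
A → T
( T ) → T
( A ) → T
( ( T ) ) → T
( ( A ) ) → T
( ( a ) ) → T
( ( a ) ) → A
( ( a ) ) → bool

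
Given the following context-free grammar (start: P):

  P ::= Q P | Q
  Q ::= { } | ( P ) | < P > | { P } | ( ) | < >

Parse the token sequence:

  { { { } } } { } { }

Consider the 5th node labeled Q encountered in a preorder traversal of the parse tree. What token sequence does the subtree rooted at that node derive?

{ }

[P [Q { [P [Q { [P [Q { }]] }]] }] [P [Q { }] [P [Q { }]]]]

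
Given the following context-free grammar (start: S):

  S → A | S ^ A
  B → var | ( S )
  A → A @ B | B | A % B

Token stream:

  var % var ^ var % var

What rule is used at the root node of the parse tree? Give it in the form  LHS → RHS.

S → S ^ A

[S [S [A [A [B var]] % [B var]]] ^ [A [A [B var]] % [B var]]]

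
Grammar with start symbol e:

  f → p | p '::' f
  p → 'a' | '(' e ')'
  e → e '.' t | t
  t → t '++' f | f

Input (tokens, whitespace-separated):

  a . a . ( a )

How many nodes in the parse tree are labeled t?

4

[e [e [e [t [f [p a]]]] . [t [f [p a]]]] . [t [f [p ( [e [t [f [p a]]]] )]]]]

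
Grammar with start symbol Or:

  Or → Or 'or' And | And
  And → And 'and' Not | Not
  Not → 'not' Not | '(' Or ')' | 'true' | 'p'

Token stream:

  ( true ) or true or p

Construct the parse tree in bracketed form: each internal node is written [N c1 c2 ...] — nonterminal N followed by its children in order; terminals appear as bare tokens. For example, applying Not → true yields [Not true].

Or
Or or And
Or or And or And
And or And or And
Not or And or And
( Or ) or And or And
( And ) or And or And
( Not ) or And or And
( true ) or And or And
( true ) or Not or And
( true ) or true or And
( true ) or true or Not
( true ) or true or p

[Or [Or [Or [And [Not ( [Or [And [Not true]]] )]]] or [And [Not true]]] or [And [Not p]]]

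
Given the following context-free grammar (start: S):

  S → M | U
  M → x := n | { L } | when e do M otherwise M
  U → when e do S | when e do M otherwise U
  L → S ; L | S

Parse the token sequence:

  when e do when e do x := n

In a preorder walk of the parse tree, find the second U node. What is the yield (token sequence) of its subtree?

when e do x := n

[S [U when e do [S [U when e do [S [M x := n]]]]]]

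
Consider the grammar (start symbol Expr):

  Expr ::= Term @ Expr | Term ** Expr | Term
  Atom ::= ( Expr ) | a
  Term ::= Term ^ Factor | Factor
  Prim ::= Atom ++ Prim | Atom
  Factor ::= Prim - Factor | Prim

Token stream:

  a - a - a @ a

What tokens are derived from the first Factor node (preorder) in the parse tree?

a - a - a

[Expr [Term [Factor [Prim [Atom a]] - [Factor [Prim [Atom a]] - [Factor [Prim [Atom a]]]]]] @ [Expr [Term [Factor [Prim [Atom a]]]]]]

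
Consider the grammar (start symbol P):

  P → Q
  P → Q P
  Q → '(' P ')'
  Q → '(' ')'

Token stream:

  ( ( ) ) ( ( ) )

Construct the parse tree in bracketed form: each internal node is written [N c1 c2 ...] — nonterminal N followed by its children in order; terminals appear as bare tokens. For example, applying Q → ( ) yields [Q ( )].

[P [Q ( [P [Q ( )]] )] [P [Q ( [P [Q ( )]] )]]]

P
Q P
( P ) P
( Q ) P
( ( ) ) P
( ( ) ) Q
( ( ) ) ( P )
( ( ) ) ( Q )
( ( ) ) ( ( ) )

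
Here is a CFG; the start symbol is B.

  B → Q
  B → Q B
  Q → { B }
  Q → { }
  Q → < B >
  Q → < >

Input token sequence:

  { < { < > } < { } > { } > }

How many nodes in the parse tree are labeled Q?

[B [Q { [B [Q < [B [Q { [B [Q < >]] }] [B [Q < [B [Q { }]] >] [B [Q { }]]]] >]] }]]

7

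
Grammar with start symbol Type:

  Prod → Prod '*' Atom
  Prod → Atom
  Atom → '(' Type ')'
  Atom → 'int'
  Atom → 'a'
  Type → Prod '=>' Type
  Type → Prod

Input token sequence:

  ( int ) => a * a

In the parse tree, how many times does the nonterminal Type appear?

3

[Type [Prod [Atom ( [Type [Prod [Atom int]]] )]] => [Type [Prod [Prod [Atom a]] * [Atom a]]]]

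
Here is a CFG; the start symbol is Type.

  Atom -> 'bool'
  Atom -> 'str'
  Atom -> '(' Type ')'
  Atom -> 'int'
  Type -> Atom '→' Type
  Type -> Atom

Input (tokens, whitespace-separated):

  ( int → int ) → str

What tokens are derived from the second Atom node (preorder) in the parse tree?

[Type [Atom ( [Type [Atom int] → [Type [Atom int]]] )] → [Type [Atom str]]]

int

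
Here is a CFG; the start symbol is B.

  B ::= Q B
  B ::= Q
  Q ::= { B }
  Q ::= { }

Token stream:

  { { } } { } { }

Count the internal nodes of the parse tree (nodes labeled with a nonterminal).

[B [Q { [B [Q { }]] }] [B [Q { }] [B [Q { }]]]]

8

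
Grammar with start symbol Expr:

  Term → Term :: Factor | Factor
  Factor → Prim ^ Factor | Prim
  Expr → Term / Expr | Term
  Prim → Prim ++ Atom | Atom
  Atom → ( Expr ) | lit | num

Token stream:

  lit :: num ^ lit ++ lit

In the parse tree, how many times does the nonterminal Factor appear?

3

[Expr [Term [Term [Factor [Prim [Atom lit]]]] :: [Factor [Prim [Atom num]] ^ [Factor [Prim [Prim [Atom lit]] ++ [Atom lit]]]]]]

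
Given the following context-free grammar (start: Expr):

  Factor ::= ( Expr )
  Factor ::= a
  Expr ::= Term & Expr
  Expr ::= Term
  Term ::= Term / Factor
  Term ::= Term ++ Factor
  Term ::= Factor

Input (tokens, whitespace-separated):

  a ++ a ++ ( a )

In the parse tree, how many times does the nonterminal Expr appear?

[Expr [Term [Term [Term [Factor a]] ++ [Factor a]] ++ [Factor ( [Expr [Term [Factor a]]] )]]]

2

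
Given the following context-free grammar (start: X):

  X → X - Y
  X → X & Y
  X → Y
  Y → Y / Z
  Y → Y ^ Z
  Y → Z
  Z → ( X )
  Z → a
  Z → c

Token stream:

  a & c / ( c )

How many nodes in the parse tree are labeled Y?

[X [X [Y [Z a]]] & [Y [Y [Z c]] / [Z ( [X [Y [Z c]]] )]]]

4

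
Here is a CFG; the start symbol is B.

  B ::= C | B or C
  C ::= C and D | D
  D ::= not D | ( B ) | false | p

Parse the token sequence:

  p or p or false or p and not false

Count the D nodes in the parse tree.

[B [B [B [B [C [D p]]] or [C [D p]]] or [C [D false]]] or [C [C [D p]] and [D not [D false]]]]

6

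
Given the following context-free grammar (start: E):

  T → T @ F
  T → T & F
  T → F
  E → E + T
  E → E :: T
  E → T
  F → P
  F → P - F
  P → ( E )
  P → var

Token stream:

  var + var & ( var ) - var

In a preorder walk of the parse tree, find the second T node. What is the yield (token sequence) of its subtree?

var & ( var ) - var

[E [E [T [F [P var]]]] + [T [T [F [P var]]] & [F [P ( [E [T [F [P var]]]] )] - [F [P var]]]]]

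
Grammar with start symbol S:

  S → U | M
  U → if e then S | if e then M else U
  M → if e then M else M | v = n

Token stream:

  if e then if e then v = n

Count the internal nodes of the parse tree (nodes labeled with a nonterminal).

[S [U if e then [S [U if e then [S [M v = n]]]]]]

6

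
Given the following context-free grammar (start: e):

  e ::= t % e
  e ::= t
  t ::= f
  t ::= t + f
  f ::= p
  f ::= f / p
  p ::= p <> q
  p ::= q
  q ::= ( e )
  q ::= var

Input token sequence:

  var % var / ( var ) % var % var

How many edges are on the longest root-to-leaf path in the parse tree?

11

[e [t [f [p [q var]]]] % [e [t [f [f [p [q var]]] / [p [q ( [e [t [f [p [q var]]]]] )]]]] % [e [t [f [p [q var]]]] % [e [t [f [p [q var]]]]]]]]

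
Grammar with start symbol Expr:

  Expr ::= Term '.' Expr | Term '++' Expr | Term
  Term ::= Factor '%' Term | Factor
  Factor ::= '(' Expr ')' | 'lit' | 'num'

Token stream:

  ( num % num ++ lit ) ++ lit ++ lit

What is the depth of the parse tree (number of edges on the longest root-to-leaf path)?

[Expr [Term [Factor ( [Expr [Term [Factor num] % [Term [Factor num]]] ++ [Expr [Term [Factor lit]]]] )]] ++ [Expr [Term [Factor lit]] ++ [Expr [Term [Factor lit]]]]]

7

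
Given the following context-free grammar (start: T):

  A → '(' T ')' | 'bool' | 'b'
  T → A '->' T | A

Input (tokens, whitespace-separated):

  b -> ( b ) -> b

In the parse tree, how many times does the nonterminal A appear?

[T [A b] -> [T [A ( [T [A b]] )] -> [T [A b]]]]

4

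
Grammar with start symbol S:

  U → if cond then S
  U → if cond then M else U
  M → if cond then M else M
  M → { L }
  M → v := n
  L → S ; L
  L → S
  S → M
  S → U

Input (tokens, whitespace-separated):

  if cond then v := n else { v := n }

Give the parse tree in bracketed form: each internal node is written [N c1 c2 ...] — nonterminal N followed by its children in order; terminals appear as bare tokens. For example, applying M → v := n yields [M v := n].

[S [M if cond then [M v := n] else [M { [L [S [M v := n]]] }]]]

S
M
if cond then M else M
if cond then v := n else M
if cond then v := n else { L }
if cond then v := n else { S }
if cond then v := n else { M }
if cond then v := n else { v := n }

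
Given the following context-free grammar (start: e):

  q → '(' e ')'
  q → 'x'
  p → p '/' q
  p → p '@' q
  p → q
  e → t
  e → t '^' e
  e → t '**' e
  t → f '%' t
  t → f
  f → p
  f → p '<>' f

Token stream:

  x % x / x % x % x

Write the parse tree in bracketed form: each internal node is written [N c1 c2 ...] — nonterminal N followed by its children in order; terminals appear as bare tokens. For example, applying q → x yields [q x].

[e [t [f [p [q x]]] % [t [f [p [p [q x]] / [q x]]] % [t [f [p [q x]]] % [t [f [p [q x]]]]]]]]

e
t
f % t
p % t
q % t
x % t
x % f % t
x % p % t
x % p / q % t
x % q / q % t
x % x / q % t
x % x / x % t
x % x / x % f % t
x % x / x % p % t
x % x / x % q % t
x % x / x % x % t
x % x / x % x % f
x % x / x % x % p
x % x / x % x % q
x % x / x % x % x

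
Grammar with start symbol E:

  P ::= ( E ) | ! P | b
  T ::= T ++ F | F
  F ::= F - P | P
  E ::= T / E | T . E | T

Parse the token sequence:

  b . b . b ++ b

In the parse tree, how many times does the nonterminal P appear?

[E [T [F [P b]]] . [E [T [F [P b]]] . [E [T [T [F [P b]]] ++ [F [P b]]]]]]

4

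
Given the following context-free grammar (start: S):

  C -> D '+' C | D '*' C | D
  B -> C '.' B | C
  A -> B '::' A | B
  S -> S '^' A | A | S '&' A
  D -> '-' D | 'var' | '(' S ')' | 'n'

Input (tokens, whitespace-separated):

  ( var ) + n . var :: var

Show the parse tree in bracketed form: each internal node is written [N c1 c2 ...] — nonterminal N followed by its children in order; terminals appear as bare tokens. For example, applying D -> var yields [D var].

[S [A [B [C [D ( [S [A [B [C [D var]]]]] )] + [C [D n]]] . [B [C [D var]]]] :: [A [B [C [D var]]]]]]

S
A
B :: A
C . B :: A
D + C . B :: A
( S ) + C . B :: A
( A ) + C . B :: A
( B ) + C . B :: A
( C ) + C . B :: A
( D ) + C . B :: A
( var ) + C . B :: A
( var ) + D . B :: A
( var ) + n . B :: A
( var ) + n . C :: A
( var ) + n . D :: A
( var ) + n . var :: A
( var ) + n . var :: B
( var ) + n . var :: C
( var ) + n . var :: D
( var ) + n . var :: var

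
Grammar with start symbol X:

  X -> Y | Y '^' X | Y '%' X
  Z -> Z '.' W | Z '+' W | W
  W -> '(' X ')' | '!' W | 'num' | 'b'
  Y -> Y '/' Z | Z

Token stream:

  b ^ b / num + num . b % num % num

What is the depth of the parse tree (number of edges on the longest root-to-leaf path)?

7

[X [Y [Z [W b]]] ^ [X [Y [Y [Z [W b]]] / [Z [Z [Z [W num]] + [W num]] . [W b]]] % [X [Y [Z [W num]]] % [X [Y [Z [W num]]]]]]]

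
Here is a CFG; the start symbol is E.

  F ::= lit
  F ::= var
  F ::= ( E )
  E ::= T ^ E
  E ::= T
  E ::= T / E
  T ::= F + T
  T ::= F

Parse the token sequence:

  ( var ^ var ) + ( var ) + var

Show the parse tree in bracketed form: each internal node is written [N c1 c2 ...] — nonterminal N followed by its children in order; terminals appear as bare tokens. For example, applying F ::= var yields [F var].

E
T
F + T
( E ) + T
( T ^ E ) + T
( F ^ E ) + T
( var ^ E ) + T
( var ^ T ) + T
( var ^ F ) + T
( var ^ var ) + T
( var ^ var ) + F + T
( var ^ var ) + ( E ) + T
( var ^ var ) + ( T ) + T
( var ^ var ) + ( F ) + T
( var ^ var ) + ( var ) + T
( var ^ var ) + ( var ) + F
( var ^ var ) + ( var ) + var

[E [T [F ( [E [T [F var]] ^ [E [T [F var]]]] )] + [T [F ( [E [T [F var]]] )] + [T [F var]]]]]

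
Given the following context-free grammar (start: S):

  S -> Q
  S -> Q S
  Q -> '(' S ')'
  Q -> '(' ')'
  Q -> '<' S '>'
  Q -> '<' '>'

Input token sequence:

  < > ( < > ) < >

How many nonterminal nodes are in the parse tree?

[S [Q < >] [S [Q ( [S [Q < >]] )] [S [Q < >]]]]

8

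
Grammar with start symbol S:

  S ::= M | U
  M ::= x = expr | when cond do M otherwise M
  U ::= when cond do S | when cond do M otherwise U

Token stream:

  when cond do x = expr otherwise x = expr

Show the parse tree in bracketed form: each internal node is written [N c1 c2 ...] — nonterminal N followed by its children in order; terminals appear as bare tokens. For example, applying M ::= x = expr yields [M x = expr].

[S [M when cond do [M x = expr] otherwise [M x = expr]]]

S
M
when cond do M otherwise M
when cond do x = expr otherwise M
when cond do x = expr otherwise x = expr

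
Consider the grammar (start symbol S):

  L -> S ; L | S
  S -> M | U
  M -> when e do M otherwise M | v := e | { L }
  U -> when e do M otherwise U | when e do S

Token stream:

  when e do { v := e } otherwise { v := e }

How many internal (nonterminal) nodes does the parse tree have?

[S [M when e do [M { [L [S [M v := e]]] }] otherwise [M { [L [S [M v := e]]] }]]]

10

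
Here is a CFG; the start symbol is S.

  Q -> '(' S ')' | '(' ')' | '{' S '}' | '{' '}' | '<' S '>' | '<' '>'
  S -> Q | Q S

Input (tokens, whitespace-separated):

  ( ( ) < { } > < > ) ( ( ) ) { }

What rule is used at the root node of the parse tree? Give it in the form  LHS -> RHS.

[S [Q ( [S [Q ( )] [S [Q < [S [Q { }]] >] [S [Q < >]]]] )] [S [Q ( [S [Q ( )]] )] [S [Q { }]]]]

S -> Q S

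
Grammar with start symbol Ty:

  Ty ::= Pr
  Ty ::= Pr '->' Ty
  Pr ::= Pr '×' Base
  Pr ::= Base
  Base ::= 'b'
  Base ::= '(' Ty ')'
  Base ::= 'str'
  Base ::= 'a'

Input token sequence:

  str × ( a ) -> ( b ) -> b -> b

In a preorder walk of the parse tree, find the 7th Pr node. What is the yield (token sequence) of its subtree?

b

[Ty [Pr [Pr [Base str]] × [Base ( [Ty [Pr [Base a]]] )]] -> [Ty [Pr [Base ( [Ty [Pr [Base b]]] )]] -> [Ty [Pr [Base b]] -> [Ty [Pr [Base b]]]]]]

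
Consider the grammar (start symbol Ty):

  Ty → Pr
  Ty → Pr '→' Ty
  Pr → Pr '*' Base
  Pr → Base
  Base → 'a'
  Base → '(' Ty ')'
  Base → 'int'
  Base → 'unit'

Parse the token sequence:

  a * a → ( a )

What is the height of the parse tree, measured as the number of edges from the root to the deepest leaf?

7

[Ty [Pr [Pr [Base a]] * [Base a]] → [Ty [Pr [Base ( [Ty [Pr [Base a]]] )]]]]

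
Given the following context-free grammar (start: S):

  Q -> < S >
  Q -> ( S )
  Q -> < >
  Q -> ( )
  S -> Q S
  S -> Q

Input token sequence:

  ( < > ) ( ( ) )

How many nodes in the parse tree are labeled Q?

[S [Q ( [S [Q < >]] )] [S [Q ( [S [Q ( )]] )]]]

4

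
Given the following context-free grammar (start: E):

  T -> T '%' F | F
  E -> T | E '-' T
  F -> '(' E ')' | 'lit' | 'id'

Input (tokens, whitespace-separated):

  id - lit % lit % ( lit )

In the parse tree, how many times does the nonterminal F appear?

[E [E [T [F id]]] - [T [T [T [F lit]] % [F lit]] % [F ( [E [T [F lit]]] )]]]

5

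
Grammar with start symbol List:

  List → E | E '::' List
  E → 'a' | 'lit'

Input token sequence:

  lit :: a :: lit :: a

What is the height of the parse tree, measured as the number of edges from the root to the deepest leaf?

[List [E lit] :: [List [E a] :: [List [E lit] :: [List [E a]]]]]

5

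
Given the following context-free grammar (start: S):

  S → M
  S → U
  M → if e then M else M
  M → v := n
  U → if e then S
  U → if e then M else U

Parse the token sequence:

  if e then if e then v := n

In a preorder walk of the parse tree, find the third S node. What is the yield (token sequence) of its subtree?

[S [U if e then [S [U if e then [S [M v := n]]]]]]

v := n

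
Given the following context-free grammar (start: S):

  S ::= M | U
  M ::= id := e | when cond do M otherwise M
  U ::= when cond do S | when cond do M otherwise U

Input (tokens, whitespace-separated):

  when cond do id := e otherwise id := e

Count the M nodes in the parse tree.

[S [M when cond do [M id := e] otherwise [M id := e]]]

3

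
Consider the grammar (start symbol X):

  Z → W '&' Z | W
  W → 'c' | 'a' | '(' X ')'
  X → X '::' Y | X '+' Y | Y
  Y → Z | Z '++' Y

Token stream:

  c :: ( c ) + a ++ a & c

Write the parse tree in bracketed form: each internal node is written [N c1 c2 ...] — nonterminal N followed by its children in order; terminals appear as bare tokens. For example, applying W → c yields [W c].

X
X + Y
X :: Y + Y
Y :: Y + Y
Z :: Y + Y
W :: Y + Y
c :: Y + Y
c :: Z + Y
c :: W + Y
c :: ( X ) + Y
c :: ( Y ) + Y
c :: ( Z ) + Y
c :: ( W ) + Y
c :: ( c ) + Y
c :: ( c ) + Z ++ Y
c :: ( c ) + W ++ Y
c :: ( c ) + a ++ Y
c :: ( c ) + a ++ Z
c :: ( c ) + a ++ W & Z
c :: ( c ) + a ++ a & Z
c :: ( c ) + a ++ a & W
c :: ( c ) + a ++ a & c

[X [X [X [Y [Z [W c]]]] :: [Y [Z [W ( [X [Y [Z [W c]]]] )]]]] + [Y [Z [W a]] ++ [Y [Z [W a] & [Z [W c]]]]]]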